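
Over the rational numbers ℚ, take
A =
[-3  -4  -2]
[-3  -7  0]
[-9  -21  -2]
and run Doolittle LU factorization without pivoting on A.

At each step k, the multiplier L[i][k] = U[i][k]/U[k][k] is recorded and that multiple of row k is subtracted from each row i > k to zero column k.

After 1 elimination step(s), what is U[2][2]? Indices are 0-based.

U[2][2] = 4

k=0: U[0][0]=-3
  eliminate (1,0): mult=1, new row 1: (0, -3, 2); set L[1][0]=1
  eliminate (2,0): mult=3, new row 2: (0, -9, 4); set L[2][0]=3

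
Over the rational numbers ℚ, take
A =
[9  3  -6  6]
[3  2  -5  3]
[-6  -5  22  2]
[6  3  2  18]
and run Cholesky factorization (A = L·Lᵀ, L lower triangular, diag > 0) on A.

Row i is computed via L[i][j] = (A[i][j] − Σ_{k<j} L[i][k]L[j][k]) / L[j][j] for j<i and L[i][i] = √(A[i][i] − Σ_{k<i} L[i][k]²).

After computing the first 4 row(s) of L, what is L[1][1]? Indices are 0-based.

L[1][1] = 1

Step 1: L[0][0] = √(9) = 3.
  L[1][0] = (3) / L[0][0] = 1.
Step 2: L[1][1] = √(1) = 1.
  L[2][0] = (-6) / L[0][0] = -2.
  L[2][1] = (-3) / L[1][1] = -3.
Step 3: L[2][2] = √(9) = 3.
  L[3][0] = (6) / L[0][0] = 2.
  L[3][1] = (1) / L[1][1] = 1.
  L[3][2] = (9) / L[2][2] = 3.
Step 4: L[3][3] = √(4) = 2.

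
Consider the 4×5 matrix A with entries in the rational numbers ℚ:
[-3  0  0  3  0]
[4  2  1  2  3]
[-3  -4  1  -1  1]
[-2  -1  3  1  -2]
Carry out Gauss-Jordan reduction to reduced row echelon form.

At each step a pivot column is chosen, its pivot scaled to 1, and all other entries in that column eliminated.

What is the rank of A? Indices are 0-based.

rank = 4

[1] R0 /= -3  ⇒  (1, 0, 0, -1, 0)
     R1 -= 4·R0  ⇒  (0, 2, 1, 6, 3)
     R2 -= -3·R0  ⇒  (0, -4, 1, -4, 1)
     R3 -= -2·R0  ⇒  (0, -1, 3, -1, -2)
[2] R1 /= 2  ⇒  (0, 1, 1/2, 3, 3/2)
     R2 -= -4·R1  ⇒  (0, 0, 3, 8, 7)
     R3 -= -1·R1  ⇒  (0, 0, 7/2, 2, -1/2)
[3] R2 /= 3  ⇒  (0, 0, 1, 8/3, 7/3)
     R1 -= 1/2·R2  ⇒  (0, 1, 0, 5/3, 1/3)
     R3 -= 7/2·R2  ⇒  (0, 0, 0, -22/3, -26/3)
[4] R3 /= -22/3  ⇒  (0, 0, 0, 1, 13/11)
     R0 -= -1·R3  ⇒  (1, 0, 0, 0, 13/11)
     R1 -= 5/3·R3  ⇒  (0, 1, 0, 0, -18/11)
     R2 -= 8/3·R3  ⇒  (0, 0, 1, 0, -9/11)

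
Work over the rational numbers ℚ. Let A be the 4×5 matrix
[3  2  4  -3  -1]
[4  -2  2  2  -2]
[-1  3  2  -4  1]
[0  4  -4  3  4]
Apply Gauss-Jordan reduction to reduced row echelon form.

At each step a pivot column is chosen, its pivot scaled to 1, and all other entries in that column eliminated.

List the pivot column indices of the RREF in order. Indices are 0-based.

pivot columns: 0, 1, 2, 3

pivot(0,0)=3: scale R0 → (1, 2/3, 4/3, -1, -1/3)
  clear (1,0): R1 −= (4)R0 → (0, -14/3, -10/3, 6, -2/3)
  clear (2,0): R2 −= (-1)R0 → (0, 11/3, 10/3, -5, 2/3)
pivot(1,1)=-14/3: scale R1 → (0, 1, 5/7, -9/7, 1/7)
  clear (0,1): R0 −= (2/3)R1 → (1, 0, 6/7, -1/7, -3/7)
  clear (2,1): R2 −= (11/3)R1 → (0, 0, 5/7, -2/7, 1/7)
  clear (3,1): R3 −= (4)R1 → (0, 0, -48/7, 57/7, 24/7)
pivot(2,2)=5/7: scale R2 → (0, 0, 1, -2/5, 1/5)
  clear (0,2): R0 −= (6/7)R2 → (1, 0, 0, 1/5, -3/5)
  clear (1,2): R1 −= (5/7)R2 → (0, 1, 0, -1, 0)
  clear (3,2): R3 −= (-48/7)R2 → (0, 0, 0, 27/5, 24/5)
pivot(3,3)=27/5: scale R3 → (0, 0, 0, 1, 8/9)
  clear (0,3): R0 −= (1/5)R3 → (1, 0, 0, 0, -7/9)
  clear (1,3): R1 −= (-1)R3 → (0, 1, 0, 0, 8/9)
  clear (2,3): R2 −= (-2/5)R3 → (0, 0, 1, 0, 5/9)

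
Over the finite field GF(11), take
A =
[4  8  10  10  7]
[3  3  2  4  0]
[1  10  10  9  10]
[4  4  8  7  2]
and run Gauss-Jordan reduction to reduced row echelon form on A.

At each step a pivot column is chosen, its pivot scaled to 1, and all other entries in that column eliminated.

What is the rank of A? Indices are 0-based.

[1] R0 /= 4  ⇒  (1, 2, 8, 8, 10)
     R1 -= 3·R0  ⇒  (0, 8, 0, 2, 3)
     R2 -= 1·R0  ⇒  (0, 8, 2, 1, 0)
     R3 -= 4·R0  ⇒  (0, 7, 9, 8, 6)
[2] R1 /= 8  ⇒  (0, 1, 0, 3, 10)
     R0 -= 2·R1  ⇒  (1, 0, 8, 2, 1)
     R2 -= 8·R1  ⇒  (0, 0, 2, 10, 8)
     R3 -= 7·R1  ⇒  (0, 0, 9, 9, 2)
[3] R2 /= 2  ⇒  (0, 0, 1, 5, 4)
     R0 -= 8·R2  ⇒  (1, 0, 0, 6, 2)
     R3 -= 9·R2  ⇒  (0, 0, 0, 8, 10)
[4] R3 /= 8  ⇒  (0, 0, 0, 1, 4)
     R0 -= 6·R3  ⇒  (1, 0, 0, 0, 0)
     R1 -= 3·R3  ⇒  (0, 1, 0, 0, 9)
     R2 -= 5·R3  ⇒  (0, 0, 1, 0, 6)

rank = 4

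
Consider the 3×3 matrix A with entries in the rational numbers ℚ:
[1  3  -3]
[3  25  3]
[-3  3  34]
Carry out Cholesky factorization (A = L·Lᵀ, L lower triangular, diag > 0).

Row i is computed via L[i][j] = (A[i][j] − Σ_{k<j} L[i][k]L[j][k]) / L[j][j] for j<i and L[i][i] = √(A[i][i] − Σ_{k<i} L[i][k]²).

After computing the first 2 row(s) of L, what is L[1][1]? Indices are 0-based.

Step 1: L[0][0] = √(1) = 1.
  L[1][0] = (3) / L[0][0] = 3.
Step 2: L[1][1] = √(16) = 4.

L[1][1] = 4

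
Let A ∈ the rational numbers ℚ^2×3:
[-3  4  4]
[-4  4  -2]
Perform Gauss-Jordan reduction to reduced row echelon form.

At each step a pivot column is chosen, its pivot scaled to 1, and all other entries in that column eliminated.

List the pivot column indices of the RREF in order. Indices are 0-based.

pivot columns: 0, 1

pivot(0,0)=-3: scale R0 → (1, -4/3, -4/3)
  clear (1,0): R1 −= (-4)R0 → (0, -4/3, -22/3)
pivot(1,1)=-4/3: scale R1 → (0, 1, 11/2)
  clear (0,1): R0 −= (-4/3)R1 → (1, 0, 6)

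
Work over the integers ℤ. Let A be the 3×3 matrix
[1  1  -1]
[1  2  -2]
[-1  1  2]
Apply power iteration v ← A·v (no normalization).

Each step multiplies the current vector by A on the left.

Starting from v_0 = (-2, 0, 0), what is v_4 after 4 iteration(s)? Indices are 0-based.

v_4 = (-58, -96, -6)

v_0 = (-2, 0, 0).
v_1 = A·v_0 = (-2, -2, 2).
v_2 = A·v_1 = (-6, -10, 4).
v_3 = A·v_2 = (-20, -34, 4).
v_4 = A·v_3 = (-58, -96, -6).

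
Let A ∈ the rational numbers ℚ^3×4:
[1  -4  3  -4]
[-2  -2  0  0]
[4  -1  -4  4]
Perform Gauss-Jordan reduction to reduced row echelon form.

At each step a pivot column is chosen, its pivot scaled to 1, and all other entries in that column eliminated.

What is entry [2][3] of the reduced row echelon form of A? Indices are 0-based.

[1] R0 /= 1  ⇒  (1, -4, 3, -4)
     R1 -= -2·R0  ⇒  (0, -10, 6, -8)
     R2 -= 4·R0  ⇒  (0, 15, -16, 20)
[2] R1 /= -10  ⇒  (0, 1, -3/5, 4/5)
     R0 -= -4·R1  ⇒  (1, 0, 3/5, -4/5)
     R2 -= 15·R1  ⇒  (0, 0, -7, 8)
[3] R2 /= -7  ⇒  (0, 0, 1, -8/7)
     R0 -= 3/5·R2  ⇒  (1, 0, 0, -4/35)
     R1 -= -3/5·R2  ⇒  (0, 1, 0, 4/35)

M[2][3] = -8/7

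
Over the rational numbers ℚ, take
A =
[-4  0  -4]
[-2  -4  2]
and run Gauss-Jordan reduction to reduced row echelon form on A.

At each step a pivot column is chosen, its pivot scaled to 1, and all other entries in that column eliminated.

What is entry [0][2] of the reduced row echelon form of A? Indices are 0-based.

M[0][2] = 1

pivot(0,0)=-4: scale R0 → (1, 0, 1)
  clear (1,0): R1 −= (-2)R0 → (0, -4, 4)
pivot(1,1)=-4: scale R1 → (0, 1, -1)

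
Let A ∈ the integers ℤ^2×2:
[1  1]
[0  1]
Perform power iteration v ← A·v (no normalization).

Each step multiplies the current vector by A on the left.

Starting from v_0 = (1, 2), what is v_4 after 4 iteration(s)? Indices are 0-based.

v_4 = (9, 2)

v_0 = (1, 2).
v_1 = A·v_0 = (3, 2).
v_2 = A·v_1 = (5, 2).
v_3 = A·v_2 = (7, 2).
v_4 = A·v_3 = (9, 2).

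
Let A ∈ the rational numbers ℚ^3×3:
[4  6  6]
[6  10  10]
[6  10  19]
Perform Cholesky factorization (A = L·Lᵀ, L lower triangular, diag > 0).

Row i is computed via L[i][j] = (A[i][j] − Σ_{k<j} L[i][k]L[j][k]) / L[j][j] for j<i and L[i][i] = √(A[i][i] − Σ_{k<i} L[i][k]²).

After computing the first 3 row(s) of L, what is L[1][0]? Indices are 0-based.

Step 1: L[0][0] = √(4) = 2.
  L[1][0] = (6) / L[0][0] = 3.
Step 2: L[1][1] = √(1) = 1.
  L[2][0] = (6) / L[0][0] = 3.
  L[2][1] = (1) / L[1][1] = 1.
Step 3: L[2][2] = √(9) = 3.

L[1][0] = 3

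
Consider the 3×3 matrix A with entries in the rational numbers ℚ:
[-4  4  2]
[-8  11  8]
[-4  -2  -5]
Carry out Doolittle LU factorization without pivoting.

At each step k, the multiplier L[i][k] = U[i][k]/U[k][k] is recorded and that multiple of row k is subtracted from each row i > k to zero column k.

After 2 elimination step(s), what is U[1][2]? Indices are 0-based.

Step 1: pivot at (0,0) is -4.
  row1 ← row1 − (2)·row0  ⇒  L[1][0]=2, U row1=(0, 3, 4)
  row2 ← row2 − (1)·row0  ⇒  L[2][0]=1, U row2=(0, -6, -7)
Step 2: pivot at (1,1) is 3.
  row2 ← row2 − (-2)·row1  ⇒  L[2][1]=-2, U row2=(0, 0, 1)

U[1][2] = 4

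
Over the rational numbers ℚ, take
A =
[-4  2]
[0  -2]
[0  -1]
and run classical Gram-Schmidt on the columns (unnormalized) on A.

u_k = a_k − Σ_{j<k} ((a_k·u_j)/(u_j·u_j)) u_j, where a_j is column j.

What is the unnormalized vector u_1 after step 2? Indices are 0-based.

Step 1: u_0 = a_0 = (-4, 0, 0).
Step 2: u_1 = a_1 − (-1/2)·u_0 = (0, -2, -1).

u_1 = (0, -2, -1)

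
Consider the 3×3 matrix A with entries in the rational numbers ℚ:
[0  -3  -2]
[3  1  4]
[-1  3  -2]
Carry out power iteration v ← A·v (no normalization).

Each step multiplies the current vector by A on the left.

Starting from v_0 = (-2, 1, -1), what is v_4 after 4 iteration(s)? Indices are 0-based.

v_4 = (85, 451, -577)

v_0 = (-2, 1, -1).
v_1 = A·v_0 = (-1, -9, 7).
v_2 = A·v_1 = (13, 16, -40).
v_3 = A·v_2 = (32, -105, 115).
v_4 = A·v_3 = (85, 451, -577).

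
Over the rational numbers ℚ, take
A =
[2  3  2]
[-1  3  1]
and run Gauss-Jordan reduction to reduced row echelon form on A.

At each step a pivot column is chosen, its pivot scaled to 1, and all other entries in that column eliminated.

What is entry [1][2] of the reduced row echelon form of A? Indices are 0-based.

pivot(0,0)=2: scale R0 → (1, 3/2, 1)
  clear (1,0): R1 −= (-1)R0 → (0, 9/2, 2)
pivot(1,1)=9/2: scale R1 → (0, 1, 4/9)
  clear (0,1): R0 −= (3/2)R1 → (1, 0, 1/3)

M[1][2] = 4/9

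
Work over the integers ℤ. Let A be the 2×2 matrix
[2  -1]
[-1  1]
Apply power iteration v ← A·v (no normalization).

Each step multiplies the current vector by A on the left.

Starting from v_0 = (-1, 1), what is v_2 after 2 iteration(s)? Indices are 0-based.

v_2 = (-8, 5)

v_0 = (-1, 1).
v_1 = A·v_0 = (-3, 2).
v_2 = A·v_1 = (-8, 5).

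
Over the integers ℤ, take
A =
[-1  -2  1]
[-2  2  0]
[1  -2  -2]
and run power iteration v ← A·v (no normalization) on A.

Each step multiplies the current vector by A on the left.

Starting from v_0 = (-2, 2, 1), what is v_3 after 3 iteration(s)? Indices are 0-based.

v_3 = (-14, 82, -57)

v_0 = (-2, 2, 1).
v_1 = A·v_0 = (-1, 8, -8).
v_2 = A·v_1 = (-23, 18, -1).
v_3 = A·v_2 = (-14, 82, -57).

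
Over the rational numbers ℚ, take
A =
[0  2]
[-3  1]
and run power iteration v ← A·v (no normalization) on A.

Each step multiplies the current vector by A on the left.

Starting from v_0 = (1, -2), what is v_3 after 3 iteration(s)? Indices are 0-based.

v_0 = (1, -2).
v_1 = A·v_0 = (-4, -5).
v_2 = A·v_1 = (-10, 7).
v_3 = A·v_2 = (14, 37).

v_3 = (14, 37)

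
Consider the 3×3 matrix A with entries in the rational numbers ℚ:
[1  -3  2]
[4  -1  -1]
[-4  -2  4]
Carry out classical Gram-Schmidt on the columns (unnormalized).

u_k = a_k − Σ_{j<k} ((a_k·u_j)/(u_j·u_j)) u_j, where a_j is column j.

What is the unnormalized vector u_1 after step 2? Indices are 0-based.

Step 1: u_0 = a_0 = (1, 4, -4).
Step 2: u_1 = a_1 − (1/33)·u_0 = (-100/33, -37/33, -62/33).

u_1 = (-100/33, -37/33, -62/33)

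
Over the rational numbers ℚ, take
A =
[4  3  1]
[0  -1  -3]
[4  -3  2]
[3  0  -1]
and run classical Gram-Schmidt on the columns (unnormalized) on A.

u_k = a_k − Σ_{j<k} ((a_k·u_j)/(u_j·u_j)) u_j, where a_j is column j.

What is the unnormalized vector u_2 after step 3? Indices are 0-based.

u_2 = (5/41, -3, 46/41, -68/41)

Step 1: u_0 = a_0 = (4, 0, 4, 3).
Step 2: u_1 = a_1 − (0)·u_0 = (3, -1, -3, 0).
Step 3: u_2 = a_2 − (9/41)·u_0 − (0)·u_1 = (5/41, -3, 46/41, -68/41).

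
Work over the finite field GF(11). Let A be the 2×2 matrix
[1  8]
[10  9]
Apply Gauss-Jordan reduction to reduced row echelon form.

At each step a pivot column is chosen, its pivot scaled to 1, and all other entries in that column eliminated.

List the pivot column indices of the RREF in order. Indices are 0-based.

[1] R0 /= 1  ⇒  (1, 8)
     R1 -= 10·R0  ⇒  (0, 6)
[2] R1 /= 6  ⇒  (0, 1)
     R0 -= 8·R1  ⇒  (1, 0)

pivot columns: 0, 1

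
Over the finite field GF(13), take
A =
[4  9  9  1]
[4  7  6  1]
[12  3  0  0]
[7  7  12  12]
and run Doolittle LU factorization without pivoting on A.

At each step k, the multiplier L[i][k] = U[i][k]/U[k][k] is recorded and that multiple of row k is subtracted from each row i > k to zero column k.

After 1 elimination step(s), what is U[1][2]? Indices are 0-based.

[col 0] pivot 4
  R1 -= 1*R0 → (0, 11, 10, 0)  (L[1][0] := 1)
  R2 -= 3*R0 → (0, 2, 12, 10)  (L[2][0] := 3)
  R3 -= 5*R0 → (0, 1, 6, 7)  (L[3][0] := 5)

U[1][2] = 10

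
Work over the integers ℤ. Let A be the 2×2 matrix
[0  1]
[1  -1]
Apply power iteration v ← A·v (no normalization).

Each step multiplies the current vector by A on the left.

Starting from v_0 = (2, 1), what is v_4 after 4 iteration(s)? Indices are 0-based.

v_4 = (1, -1)

v_0 = (2, 1).
v_1 = A·v_0 = (1, 1).
v_2 = A·v_1 = (1, 0).
v_3 = A·v_2 = (0, 1).
v_4 = A·v_3 = (1, -1).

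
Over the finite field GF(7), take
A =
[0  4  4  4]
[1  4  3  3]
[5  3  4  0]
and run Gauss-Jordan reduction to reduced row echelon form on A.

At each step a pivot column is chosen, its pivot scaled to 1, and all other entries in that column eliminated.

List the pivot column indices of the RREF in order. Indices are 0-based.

pivot columns: 0, 1, 2

[1] R0 <-> R1
[1] R0 /= 1  ⇒  (1, 4, 3, 3)
     R2 -= 5·R0  ⇒  (0, 4, 3, 6)
[2] R1 /= 4  ⇒  (0, 1, 1, 1)
     R0 -= 4·R1  ⇒  (1, 0, 6, 6)
     R2 -= 4·R1  ⇒  (0, 0, 6, 2)
[3] R2 /= 6  ⇒  (0, 0, 1, 5)
     R0 -= 6·R2  ⇒  (1, 0, 0, 4)
     R1 -= 1·R2  ⇒  (0, 1, 0, 3)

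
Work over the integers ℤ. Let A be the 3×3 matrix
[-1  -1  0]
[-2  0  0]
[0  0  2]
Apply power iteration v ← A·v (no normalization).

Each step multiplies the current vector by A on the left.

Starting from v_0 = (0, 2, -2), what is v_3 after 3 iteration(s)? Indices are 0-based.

v_0 = (0, 2, -2).
v_1 = A·v_0 = (-2, 0, -4).
v_2 = A·v_1 = (2, 4, -8).
v_3 = A·v_2 = (-6, -4, -16).

v_3 = (-6, -4, -16)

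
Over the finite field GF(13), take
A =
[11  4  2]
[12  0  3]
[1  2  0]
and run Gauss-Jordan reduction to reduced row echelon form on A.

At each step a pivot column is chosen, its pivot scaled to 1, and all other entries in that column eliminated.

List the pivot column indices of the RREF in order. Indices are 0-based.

pivot columns: 0, 1, 2

pivot(0,0)=11: scale R0 → (1, 11, 12)
  clear (1,0): R1 −= (12)R0 → (0, 11, 2)
  clear (2,0): R2 −= (1)R0 → (0, 4, 1)
pivot(1,1)=11: scale R1 → (0, 1, 12)
  clear (0,1): R0 −= (11)R1 → (1, 0, 10)
  clear (2,1): R2 −= (4)R1 → (0, 0, 5)
pivot(2,2)=5: scale R2 → (0, 0, 1)
  clear (0,2): R0 −= (10)R2 → (1, 0, 0)
  clear (1,2): R1 −= (12)R2 → (0, 1, 0)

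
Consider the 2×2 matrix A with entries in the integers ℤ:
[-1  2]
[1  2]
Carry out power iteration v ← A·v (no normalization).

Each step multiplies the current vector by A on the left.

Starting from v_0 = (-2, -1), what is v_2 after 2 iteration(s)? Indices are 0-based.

v_2 = (-8, -8)

v_0 = (-2, -1).
v_1 = A·v_0 = (0, -4).
v_2 = A·v_1 = (-8, -8).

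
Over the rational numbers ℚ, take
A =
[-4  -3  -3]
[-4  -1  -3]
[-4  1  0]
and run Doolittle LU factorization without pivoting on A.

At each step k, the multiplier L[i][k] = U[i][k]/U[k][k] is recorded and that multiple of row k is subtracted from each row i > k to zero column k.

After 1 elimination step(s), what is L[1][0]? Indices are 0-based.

k=0: U[0][0]=-4
  eliminate (1,0): mult=1, new row 1: (0, 2, 0); set L[1][0]=1
  eliminate (2,0): mult=1, new row 2: (0, 4, 3); set L[2][0]=1

L[1][0] = 1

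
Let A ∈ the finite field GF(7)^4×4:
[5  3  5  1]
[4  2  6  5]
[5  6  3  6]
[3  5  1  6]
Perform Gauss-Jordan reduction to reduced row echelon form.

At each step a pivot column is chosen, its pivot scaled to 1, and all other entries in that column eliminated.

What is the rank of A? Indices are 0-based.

[1] R0 /= 5  ⇒  (1, 2, 1, 3)
     R1 -= 4·R0  ⇒  (0, 1, 2, 0)
     R2 -= 5·R0  ⇒  (0, 3, 5, 5)
     R3 -= 3·R0  ⇒  (0, 6, 5, 4)
[2] R1 /= 1  ⇒  (0, 1, 2, 0)
     R0 -= 2·R1  ⇒  (1, 0, 4, 3)
     R2 -= 3·R1  ⇒  (0, 0, 6, 5)
     R3 -= 6·R1  ⇒  (0, 0, 0, 4)
[3] R2 /= 6  ⇒  (0, 0, 1, 2)
     R0 -= 4·R2  ⇒  (1, 0, 0, 2)
     R1 -= 2·R2  ⇒  (0, 1, 0, 3)
[4] R3 /= 4  ⇒  (0, 0, 0, 1)
     R0 -= 2·R3  ⇒  (1, 0, 0, 0)
     R1 -= 3·R3  ⇒  (0, 1, 0, 0)
     R2 -= 2·R3  ⇒  (0, 0, 1, 0)

rank = 4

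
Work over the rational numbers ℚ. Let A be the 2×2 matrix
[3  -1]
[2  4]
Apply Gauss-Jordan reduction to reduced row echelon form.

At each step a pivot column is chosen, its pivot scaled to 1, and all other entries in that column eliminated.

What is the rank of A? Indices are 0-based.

rank = 2

[1] R0 /= 3  ⇒  (1, -1/3)
     R1 -= 2·R0  ⇒  (0, 14/3)
[2] R1 /= 14/3  ⇒  (0, 1)
     R0 -= -1/3·R1  ⇒  (1, 0)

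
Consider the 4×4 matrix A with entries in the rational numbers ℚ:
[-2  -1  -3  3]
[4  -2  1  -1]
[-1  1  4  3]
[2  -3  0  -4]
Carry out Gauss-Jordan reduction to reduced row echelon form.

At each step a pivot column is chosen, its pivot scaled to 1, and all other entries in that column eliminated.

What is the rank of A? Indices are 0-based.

rank = 4

pivot(0,0)=-2: scale R0 → (1, 1/2, 3/2, -3/2)
  clear (1,0): R1 −= (4)R0 → (0, -4, -5, 5)
  clear (2,0): R2 −= (-1)R0 → (0, 3/2, 11/2, 3/2)
  clear (3,0): R3 −= (2)R0 → (0, -4, -3, -1)
pivot(1,1)=-4: scale R1 → (0, 1, 5/4, -5/4)
  clear (0,1): R0 −= (1/2)R1 → (1, 0, 7/8, -7/8)
  clear (2,1): R2 −= (3/2)R1 → (0, 0, 29/8, 27/8)
  clear (3,1): R3 −= (-4)R1 → (0, 0, 2, -6)
pivot(2,2)=29/8: scale R2 → (0, 0, 1, 27/29)
  clear (0,2): R0 −= (7/8)R2 → (1, 0, 0, -49/29)
  clear (1,2): R1 −= (5/4)R2 → (0, 1, 0, -70/29)
  clear (3,2): R3 −= (2)R2 → (0, 0, 0, -228/29)
pivot(3,3)=-228/29: scale R3 → (0, 0, 0, 1)
  clear (0,3): R0 −= (-49/29)R3 → (1, 0, 0, 0)
  clear (1,3): R1 −= (-70/29)R3 → (0, 1, 0, 0)
  clear (2,3): R2 −= (27/29)R3 → (0, 0, 1, 0)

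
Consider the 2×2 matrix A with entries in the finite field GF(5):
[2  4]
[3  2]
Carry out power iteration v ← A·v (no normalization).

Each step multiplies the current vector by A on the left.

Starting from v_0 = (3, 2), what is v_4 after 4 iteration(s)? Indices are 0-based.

v_0 = (3, 2).
v_1 = A·v_0 = (4, 3).
v_2 = A·v_1 = (0, 3).
v_3 = A·v_2 = (2, 1).
v_4 = A·v_3 = (3, 3).

v_4 = (3, 3)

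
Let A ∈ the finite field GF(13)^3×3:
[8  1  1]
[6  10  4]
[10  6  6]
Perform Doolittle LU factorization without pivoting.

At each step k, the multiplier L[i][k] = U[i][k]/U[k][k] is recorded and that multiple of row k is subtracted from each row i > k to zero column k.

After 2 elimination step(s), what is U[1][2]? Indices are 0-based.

U[1][2] = 0

k=0: U[0][0]=8
  eliminate (1,0): mult=4, new row 1: (0, 6, 0); set L[1][0]=4
  eliminate (2,0): mult=11, new row 2: (0, 8, 8); set L[2][0]=11
k=1: U[1][1]=6
  eliminate (2,1): mult=10, new row 2: (0, 0, 8); set L[2][1]=10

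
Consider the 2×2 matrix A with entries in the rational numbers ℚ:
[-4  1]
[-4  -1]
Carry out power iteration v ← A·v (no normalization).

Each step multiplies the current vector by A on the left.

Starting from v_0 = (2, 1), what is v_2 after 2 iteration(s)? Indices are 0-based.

v_2 = (19, 37)

v_0 = (2, 1).
v_1 = A·v_0 = (-7, -9).
v_2 = A·v_1 = (19, 37).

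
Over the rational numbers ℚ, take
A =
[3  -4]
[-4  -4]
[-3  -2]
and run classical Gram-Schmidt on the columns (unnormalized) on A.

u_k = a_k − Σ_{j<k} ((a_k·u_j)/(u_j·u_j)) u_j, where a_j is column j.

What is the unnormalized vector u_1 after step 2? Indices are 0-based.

Step 1: u_0 = a_0 = (3, -4, -3).
Step 2: u_1 = a_1 − (5/17)·u_0 = (-83/17, -48/17, -19/17).

u_1 = (-83/17, -48/17, -19/17)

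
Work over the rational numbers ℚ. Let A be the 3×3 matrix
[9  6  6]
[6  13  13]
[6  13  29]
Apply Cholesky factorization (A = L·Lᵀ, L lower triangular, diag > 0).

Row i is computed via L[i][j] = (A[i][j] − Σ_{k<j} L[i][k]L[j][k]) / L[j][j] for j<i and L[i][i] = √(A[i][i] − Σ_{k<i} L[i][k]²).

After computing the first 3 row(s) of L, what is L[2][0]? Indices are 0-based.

Step 1: L[0][0] = √(9) = 3.
  L[1][0] = (6) / L[0][0] = 2.
Step 2: L[1][1] = √(9) = 3.
  L[2][0] = (6) / L[0][0] = 2.
  L[2][1] = (9) / L[1][1] = 3.
Step 3: L[2][2] = √(16) = 4.

L[2][0] = 2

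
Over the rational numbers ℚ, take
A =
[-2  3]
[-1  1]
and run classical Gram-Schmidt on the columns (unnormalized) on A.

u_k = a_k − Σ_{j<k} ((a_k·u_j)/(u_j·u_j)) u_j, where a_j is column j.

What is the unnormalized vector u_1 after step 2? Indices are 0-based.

Step 1: u_0 = a_0 = (-2, -1).
Step 2: u_1 = a_1 − (-7/5)·u_0 = (1/5, -2/5).

u_1 = (1/5, -2/5)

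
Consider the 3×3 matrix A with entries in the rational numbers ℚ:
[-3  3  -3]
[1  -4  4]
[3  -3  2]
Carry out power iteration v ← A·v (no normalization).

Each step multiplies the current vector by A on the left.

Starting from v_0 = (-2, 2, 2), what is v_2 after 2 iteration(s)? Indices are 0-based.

v_2 = (0, -18, 8)

v_0 = (-2, 2, 2).
v_1 = A·v_0 = (6, -2, -8).
v_2 = A·v_1 = (0, -18, 8).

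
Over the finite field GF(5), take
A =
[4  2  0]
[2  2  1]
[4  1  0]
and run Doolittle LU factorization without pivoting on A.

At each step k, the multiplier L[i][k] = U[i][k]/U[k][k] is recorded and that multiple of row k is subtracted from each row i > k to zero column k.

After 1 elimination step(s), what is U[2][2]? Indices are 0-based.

Step 1: pivot at (0,0) is 4.
  row1 ← row1 − (3)·row0  ⇒  L[1][0]=3, U row1=(0, 1, 1)
  row2 ← row2 − (1)·row0  ⇒  L[2][0]=1, U row2=(0, 4, 0)

U[2][2] = 0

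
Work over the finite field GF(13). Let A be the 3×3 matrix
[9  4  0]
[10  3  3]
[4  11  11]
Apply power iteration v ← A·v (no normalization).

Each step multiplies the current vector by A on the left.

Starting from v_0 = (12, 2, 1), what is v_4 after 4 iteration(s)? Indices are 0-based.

v_4 = (11, 12, 12)

v_0 = (12, 2, 1).
v_1 = A·v_0 = (12, 12, 3).
v_2 = A·v_1 = (0, 9, 5).
v_3 = A·v_2 = (10, 3, 11).
v_4 = A·v_3 = (11, 12, 12).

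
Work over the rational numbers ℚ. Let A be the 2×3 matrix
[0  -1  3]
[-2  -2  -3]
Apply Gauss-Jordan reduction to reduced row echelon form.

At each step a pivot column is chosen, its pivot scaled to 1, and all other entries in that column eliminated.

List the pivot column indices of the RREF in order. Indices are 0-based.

pivot columns: 0, 1

step 1: exchange rows 0,1
step 1: normalize row 0 (÷-2) = (1, 1, 3/2)
step 2: normalize row 1 (÷-1) = (0, 1, -3)
  row 0: subtract 1×row1 = (1, 0, 9/2)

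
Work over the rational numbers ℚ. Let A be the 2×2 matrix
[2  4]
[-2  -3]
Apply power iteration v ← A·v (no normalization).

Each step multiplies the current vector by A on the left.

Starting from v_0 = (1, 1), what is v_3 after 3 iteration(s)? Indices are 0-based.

v_3 = (-4, 7)

v_0 = (1, 1).
v_1 = A·v_0 = (6, -5).
v_2 = A·v_1 = (-8, 3).
v_3 = A·v_2 = (-4, 7).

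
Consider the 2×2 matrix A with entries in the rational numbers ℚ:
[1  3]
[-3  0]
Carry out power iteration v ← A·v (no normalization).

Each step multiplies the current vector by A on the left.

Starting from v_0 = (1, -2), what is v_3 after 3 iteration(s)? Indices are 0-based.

v_3 = (31, 42)

v_0 = (1, -2).
v_1 = A·v_0 = (-5, -3).
v_2 = A·v_1 = (-14, 15).
v_3 = A·v_2 = (31, 42).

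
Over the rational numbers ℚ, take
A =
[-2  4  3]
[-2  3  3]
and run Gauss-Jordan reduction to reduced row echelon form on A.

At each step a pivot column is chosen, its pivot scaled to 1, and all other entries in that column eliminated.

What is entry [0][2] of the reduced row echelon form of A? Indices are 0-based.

pivot(0,0)=-2: scale R0 → (1, -2, -3/2)
  clear (1,0): R1 −= (-2)R0 → (0, -1, 0)
pivot(1,1)=-1: scale R1 → (0, 1, 0)
  clear (0,1): R0 −= (-2)R1 → (1, 0, -3/2)

M[0][2] = -3/2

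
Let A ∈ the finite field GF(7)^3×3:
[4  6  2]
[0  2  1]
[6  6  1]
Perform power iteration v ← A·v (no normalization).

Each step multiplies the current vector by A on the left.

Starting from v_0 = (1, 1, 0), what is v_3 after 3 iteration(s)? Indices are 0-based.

v_0 = (1, 1, 0).
v_1 = A·v_0 = (3, 2, 5).
v_2 = A·v_1 = (6, 2, 0).
v_3 = A·v_2 = (1, 4, 6).

v_3 = (1, 4, 6)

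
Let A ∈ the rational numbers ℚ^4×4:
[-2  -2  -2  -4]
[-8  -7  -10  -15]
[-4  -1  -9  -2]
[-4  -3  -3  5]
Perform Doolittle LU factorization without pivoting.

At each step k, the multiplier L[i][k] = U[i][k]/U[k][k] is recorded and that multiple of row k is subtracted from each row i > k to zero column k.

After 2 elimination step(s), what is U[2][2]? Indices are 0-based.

U[2][2] = 1

Step 1: pivot at (0,0) is -2.
  row1 ← row1 − (4)·row0  ⇒  L[1][0]=4, U row1=(0, 1, -2, 1)
  row2 ← row2 − (2)·row0  ⇒  L[2][0]=2, U row2=(0, 3, -5, 6)
  row3 ← row3 − (2)·row0  ⇒  L[3][0]=2, U row3=(0, 1, 1, 13)
Step 2: pivot at (1,1) is 1.
  row2 ← row2 − (3)·row1  ⇒  L[2][1]=3, U row2=(0, 0, 1, 3)
  row3 ← row3 − (1)·row1  ⇒  L[3][1]=1, U row3=(0, 0, 3, 12)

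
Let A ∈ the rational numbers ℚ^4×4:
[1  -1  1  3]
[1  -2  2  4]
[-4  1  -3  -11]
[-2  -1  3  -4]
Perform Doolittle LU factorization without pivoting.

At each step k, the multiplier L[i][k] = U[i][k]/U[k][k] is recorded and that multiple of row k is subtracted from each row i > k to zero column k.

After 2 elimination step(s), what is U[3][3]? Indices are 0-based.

U[3][3] = -1

Step 1: pivot at (0,0) is 1.
  row1 ← row1 − (1)·row0  ⇒  L[1][0]=1, U row1=(0, -1, 1, 1)
  row2 ← row2 − (-4)·row0  ⇒  L[2][0]=-4, U row2=(0, -3, 1, 1)
  row3 ← row3 − (-2)·row0  ⇒  L[3][0]=-2, U row3=(0, -3, 5, 2)
Step 2: pivot at (1,1) is -1.
  row2 ← row2 − (3)·row1  ⇒  L[2][1]=3, U row2=(0, 0, -2, -2)
  row3 ← row3 − (3)·row1  ⇒  L[3][1]=3, U row3=(0, 0, 2, -1)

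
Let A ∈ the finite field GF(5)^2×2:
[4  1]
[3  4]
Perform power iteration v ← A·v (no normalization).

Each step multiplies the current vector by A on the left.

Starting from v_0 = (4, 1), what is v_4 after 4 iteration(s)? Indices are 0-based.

v_4 = (1, 1)

v_0 = (4, 1).
v_1 = A·v_0 = (2, 1).
v_2 = A·v_1 = (4, 0).
v_3 = A·v_2 = (1, 2).
v_4 = A·v_3 = (1, 1).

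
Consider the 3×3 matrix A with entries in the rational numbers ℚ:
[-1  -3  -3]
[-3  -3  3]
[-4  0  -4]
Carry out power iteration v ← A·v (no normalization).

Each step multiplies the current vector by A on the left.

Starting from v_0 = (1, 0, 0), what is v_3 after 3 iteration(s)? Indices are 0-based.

v_0 = (1, 0, 0).
v_1 = A·v_0 = (-1, -3, -4).
v_2 = A·v_1 = (22, 0, 20).
v_3 = A·v_2 = (-82, -6, -168).

v_3 = (-82, -6, -168)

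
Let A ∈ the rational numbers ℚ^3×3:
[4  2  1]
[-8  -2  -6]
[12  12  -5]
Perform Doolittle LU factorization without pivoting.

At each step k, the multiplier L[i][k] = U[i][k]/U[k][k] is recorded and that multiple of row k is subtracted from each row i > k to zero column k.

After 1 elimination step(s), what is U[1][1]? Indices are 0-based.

k=0: U[0][0]=4
  eliminate (1,0): mult=-2, new row 1: (0, 2, -4); set L[1][0]=-2
  eliminate (2,0): mult=3, new row 2: (0, 6, -8); set L[2][0]=3

U[1][1] = 2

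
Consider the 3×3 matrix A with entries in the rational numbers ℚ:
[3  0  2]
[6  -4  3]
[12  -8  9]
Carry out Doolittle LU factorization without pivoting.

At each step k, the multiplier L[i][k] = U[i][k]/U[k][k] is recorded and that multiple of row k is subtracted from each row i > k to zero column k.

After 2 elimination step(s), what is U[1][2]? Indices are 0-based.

[col 0] pivot 3
  R1 -= 2*R0 → (0, -4, -1)  (L[1][0] := 2)
  R2 -= 4*R0 → (0, -8, 1)  (L[2][0] := 4)
[col 1] pivot -4
  R2 -= 2*R1 → (0, 0, 3)  (L[2][1] := 2)

U[1][2] = -1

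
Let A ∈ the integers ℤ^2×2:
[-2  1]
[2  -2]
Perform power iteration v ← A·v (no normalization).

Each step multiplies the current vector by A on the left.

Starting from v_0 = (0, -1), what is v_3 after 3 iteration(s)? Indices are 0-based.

v_3 = (-14, 20)

v_0 = (0, -1).
v_1 = A·v_0 = (-1, 2).
v_2 = A·v_1 = (4, -6).
v_3 = A·v_2 = (-14, 20).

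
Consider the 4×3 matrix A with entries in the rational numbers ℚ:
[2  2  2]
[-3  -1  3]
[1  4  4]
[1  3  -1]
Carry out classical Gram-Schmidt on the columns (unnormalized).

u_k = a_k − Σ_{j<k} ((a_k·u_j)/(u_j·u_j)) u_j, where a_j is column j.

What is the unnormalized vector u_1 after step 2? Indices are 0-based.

Step 1: u_0 = a_0 = (2, -3, 1, 1).
Step 2: u_1 = a_1 − (14/15)·u_0 = (2/15, 9/5, 46/15, 31/15).

u_1 = (2/15, 9/5, 46/15, 31/15)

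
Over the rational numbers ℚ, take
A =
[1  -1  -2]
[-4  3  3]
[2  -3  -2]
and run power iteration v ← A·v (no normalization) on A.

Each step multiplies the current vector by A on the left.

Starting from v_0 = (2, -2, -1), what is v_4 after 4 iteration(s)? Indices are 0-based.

v_0 = (2, -2, -1).
v_1 = A·v_0 = (6, -17, 12).
v_2 = A·v_1 = (-1, -39, 39).
v_3 = A·v_2 = (-40, 4, 37).
v_4 = A·v_3 = (-118, 283, -166).

v_4 = (-118, 283, -166)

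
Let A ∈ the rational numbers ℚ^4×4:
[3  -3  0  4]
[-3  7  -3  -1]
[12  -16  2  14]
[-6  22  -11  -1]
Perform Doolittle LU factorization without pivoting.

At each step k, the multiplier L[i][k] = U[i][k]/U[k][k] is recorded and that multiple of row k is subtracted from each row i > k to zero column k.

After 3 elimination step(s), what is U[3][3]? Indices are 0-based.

Step 1: pivot at (0,0) is 3.
  row1 ← row1 − (-1)·row0  ⇒  L[1][0]=-1, U row1=(0, 4, -3, 3)
  row2 ← row2 − (4)·row0  ⇒  L[2][0]=4, U row2=(0, -4, 2, -2)
  row3 ← row3 − (-2)·row0  ⇒  L[3][0]=-2, U row3=(0, 16, -11, 7)
Step 2: pivot at (1,1) is 4.
  row2 ← row2 − (-1)·row1  ⇒  L[2][1]=-1, U row2=(0, 0, -1, 1)
  row3 ← row3 − (4)·row1  ⇒  L[3][1]=4, U row3=(0, 0, 1, -5)
Step 3: pivot at (2,2) is -1.
  row3 ← row3 − (-1)·row2  ⇒  L[3][2]=-1, U row3=(0, 0, 0, -4)

U[3][3] = -4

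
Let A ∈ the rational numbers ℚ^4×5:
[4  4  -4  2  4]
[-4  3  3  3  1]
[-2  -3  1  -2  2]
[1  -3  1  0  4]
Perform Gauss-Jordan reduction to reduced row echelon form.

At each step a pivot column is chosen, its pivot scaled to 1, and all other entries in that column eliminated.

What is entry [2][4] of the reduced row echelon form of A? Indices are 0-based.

M[2][4] = -179/32

pivot(0,0)=4: scale R0 → (1, 1, -1, 1/2, 1)
  clear (1,0): R1 −= (-4)R0 → (0, 7, -1, 5, 5)
  clear (2,0): R2 −= (-2)R0 → (0, -1, -1, -1, 4)
  clear (3,0): R3 −= (1)R0 → (0, -4, 2, -1/2, 3)
pivot(1,1)=7: scale R1 → (0, 1, -1/7, 5/7, 5/7)
  clear (0,1): R0 −= (1)R1 → (1, 0, -6/7, -3/14, 2/7)
  clear (2,1): R2 −= (-1)R1 → (0, 0, -8/7, -2/7, 33/7)
  clear (3,1): R3 −= (-4)R1 → (0, 0, 10/7, 33/14, 41/7)
pivot(2,2)=-8/7: scale R2 → (0, 0, 1, 1/4, -33/8)
  clear (0,2): R0 −= (-6/7)R2 → (1, 0, 0, 0, -13/4)
  clear (1,2): R1 −= (-1/7)R2 → (0, 1, 0, 3/4, 1/8)
  clear (3,2): R3 −= (10/7)R2 → (0, 0, 0, 2, 47/4)
pivot(3,3)=2: scale R3 → (0, 0, 0, 1, 47/8)
  clear (1,3): R1 −= (3/4)R3 → (0, 1, 0, 0, -137/32)
  clear (2,3): R2 −= (1/4)R3 → (0, 0, 1, 0, -179/32)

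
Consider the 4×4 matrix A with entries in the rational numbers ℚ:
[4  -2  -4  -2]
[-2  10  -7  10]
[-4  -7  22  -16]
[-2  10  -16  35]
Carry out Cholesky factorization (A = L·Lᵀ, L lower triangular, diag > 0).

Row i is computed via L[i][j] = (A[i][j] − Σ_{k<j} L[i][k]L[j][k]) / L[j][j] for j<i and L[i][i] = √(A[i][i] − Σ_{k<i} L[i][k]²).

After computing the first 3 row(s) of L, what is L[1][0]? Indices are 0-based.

Step 1: L[0][0] = √(4) = 2.
  L[1][0] = (-2) / L[0][0] = -1.
Step 2: L[1][1] = √(9) = 3.
  L[2][0] = (-4) / L[0][0] = -2.
  L[2][1] = (-9) / L[1][1] = -3.
Step 3: L[2][2] = √(9) = 3.

L[1][0] = -1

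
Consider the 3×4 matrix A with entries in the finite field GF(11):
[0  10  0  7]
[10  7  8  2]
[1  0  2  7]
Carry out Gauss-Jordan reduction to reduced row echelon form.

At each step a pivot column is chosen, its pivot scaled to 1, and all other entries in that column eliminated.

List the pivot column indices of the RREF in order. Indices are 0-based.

pivot(0,0): swap R0↔R1
pivot(0,0)=10: scale R0 → (1, 4, 3, 9)
  clear (2,0): R2 −= (1)R0 → (0, 7, 10, 9)
pivot(1,1)=10: scale R1 → (0, 1, 0, 4)
  clear (0,1): R0 −= (4)R1 → (1, 0, 3, 4)
  clear (2,1): R2 −= (7)R1 → (0, 0, 10, 3)
pivot(2,2)=10: scale R2 → (0, 0, 1, 8)
  clear (0,2): R0 −= (3)R2 → (1, 0, 0, 2)

pivot columns: 0, 1, 2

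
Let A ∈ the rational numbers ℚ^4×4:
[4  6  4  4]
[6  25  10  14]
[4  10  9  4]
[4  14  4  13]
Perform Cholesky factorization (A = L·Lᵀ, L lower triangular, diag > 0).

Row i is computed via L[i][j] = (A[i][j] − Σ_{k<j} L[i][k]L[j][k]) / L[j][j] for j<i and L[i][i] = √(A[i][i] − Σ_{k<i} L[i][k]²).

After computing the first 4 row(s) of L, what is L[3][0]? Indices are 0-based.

L[3][0] = 2

Step 1: L[0][0] = √(4) = 2.
  L[1][0] = (6) / L[0][0] = 3.
Step 2: L[1][1] = √(16) = 4.
  L[2][0] = (4) / L[0][0] = 2.
  L[2][1] = (4) / L[1][1] = 1.
Step 3: L[2][2] = √(4) = 2.
  L[3][0] = (4) / L[0][0] = 2.
  L[3][1] = (8) / L[1][1] = 2.
  L[3][2] = (-2) / L[2][2] = -1.
Step 4: L[3][3] = √(4) = 2.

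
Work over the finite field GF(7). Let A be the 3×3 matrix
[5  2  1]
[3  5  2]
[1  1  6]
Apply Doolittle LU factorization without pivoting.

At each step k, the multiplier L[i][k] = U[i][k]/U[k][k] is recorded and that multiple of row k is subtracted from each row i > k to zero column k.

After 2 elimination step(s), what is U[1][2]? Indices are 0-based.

[col 0] pivot 5
  R1 -= 2*R0 → (0, 1, 0)  (L[1][0] := 2)
  R2 -= 3*R0 → (0, 2, 3)  (L[2][0] := 3)
[col 1] pivot 1
  R2 -= 2*R1 → (0, 0, 3)  (L[2][1] := 2)

U[1][2] = 0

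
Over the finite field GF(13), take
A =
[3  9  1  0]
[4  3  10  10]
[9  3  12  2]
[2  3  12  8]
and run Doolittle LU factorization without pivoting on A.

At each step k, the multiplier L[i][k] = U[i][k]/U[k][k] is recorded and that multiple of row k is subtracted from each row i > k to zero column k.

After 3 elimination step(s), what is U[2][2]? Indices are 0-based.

U[2][2] = 9

k=0: U[0][0]=3
  eliminate (1,0): mult=10, new row 1: (0, 4, 0, 10); set L[1][0]=10
  eliminate (2,0): mult=3, new row 2: (0, 2, 9, 2); set L[2][0]=3
  eliminate (3,0): mult=5, new row 3: (0, 10, 7, 8); set L[3][0]=5
k=1: U[1][1]=4
  eliminate (2,1): mult=7, new row 2: (0, 0, 9, 10); set L[2][1]=7
  eliminate (3,1): mult=9, new row 3: (0, 0, 7, 9); set L[3][1]=9
k=2: U[2][2]=9
  eliminate (3,2): mult=8, new row 3: (0, 0, 0, 7); set L[3][2]=8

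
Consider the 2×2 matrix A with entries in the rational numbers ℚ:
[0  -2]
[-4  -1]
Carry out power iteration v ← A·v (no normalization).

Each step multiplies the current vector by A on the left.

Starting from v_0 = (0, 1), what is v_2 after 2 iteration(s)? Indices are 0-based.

v_2 = (2, 9)

v_0 = (0, 1).
v_1 = A·v_0 = (-2, -1).
v_2 = A·v_1 = (2, 9).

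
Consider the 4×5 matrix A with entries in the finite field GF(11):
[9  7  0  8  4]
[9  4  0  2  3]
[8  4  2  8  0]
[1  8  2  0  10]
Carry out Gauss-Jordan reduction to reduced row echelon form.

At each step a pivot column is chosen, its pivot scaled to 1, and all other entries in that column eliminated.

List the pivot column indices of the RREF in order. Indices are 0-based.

pivot(0,0)=9: scale R0 → (1, 2, 0, 7, 9)
  clear (1,0): R1 −= (9)R0 → (0, 8, 0, 5, 10)
  clear (2,0): R2 −= (8)R0 → (0, 10, 2, 7, 5)
  clear (3,0): R3 −= (1)R0 → (0, 6, 2, 4, 1)
pivot(1,1)=8: scale R1 → (0, 1, 0, 2, 4)
  clear (0,1): R0 −= (2)R1 → (1, 0, 0, 3, 1)
  clear (2,1): R2 −= (10)R1 → (0, 0, 2, 9, 9)
  clear (3,1): R3 −= (6)R1 → (0, 0, 2, 3, 10)
pivot(2,2)=2: scale R2 → (0, 0, 1, 10, 10)
  clear (3,2): R3 −= (2)R2 → (0, 0, 0, 5, 1)
pivot(3,3)=5: scale R3 → (0, 0, 0, 1, 9)
  clear (0,3): R0 −= (3)R3 → (1, 0, 0, 0, 7)
  clear (1,3): R1 −= (2)R3 → (0, 1, 0, 0, 8)
  clear (2,3): R2 −= (10)R3 → (0, 0, 1, 0, 8)

pivot columns: 0, 1, 2, 3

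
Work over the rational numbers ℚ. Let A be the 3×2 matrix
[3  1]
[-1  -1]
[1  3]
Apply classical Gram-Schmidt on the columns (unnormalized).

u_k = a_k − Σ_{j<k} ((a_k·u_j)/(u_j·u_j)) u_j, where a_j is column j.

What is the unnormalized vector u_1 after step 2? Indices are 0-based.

u_1 = (-10/11, -4/11, 26/11)

Step 1: u_0 = a_0 = (3, -1, 1).
Step 2: u_1 = a_1 − (7/11)·u_0 = (-10/11, -4/11, 26/11).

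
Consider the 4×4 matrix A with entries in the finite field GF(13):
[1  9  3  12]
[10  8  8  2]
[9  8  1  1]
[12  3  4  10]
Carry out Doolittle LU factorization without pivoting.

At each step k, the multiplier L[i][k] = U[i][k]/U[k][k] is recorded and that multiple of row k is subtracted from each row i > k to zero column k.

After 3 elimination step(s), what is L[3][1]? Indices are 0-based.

k=0: U[0][0]=1
  eliminate (1,0): mult=10, new row 1: (0, 9, 4, 12); set L[1][0]=10
  eliminate (2,0): mult=9, new row 2: (0, 5, 0, 10); set L[2][0]=9
  eliminate (3,0): mult=12, new row 3: (0, 12, 7, 9); set L[3][0]=12
k=1: U[1][1]=9
  eliminate (2,1): mult=2, new row 2: (0, 0, 5, 12); set L[2][1]=2
  eliminate (3,1): mult=10, new row 3: (0, 0, 6, 6); set L[3][1]=10
k=2: U[2][2]=5
  eliminate (3,2): mult=9, new row 3: (0, 0, 0, 2); set L[3][2]=9

L[3][1] = 10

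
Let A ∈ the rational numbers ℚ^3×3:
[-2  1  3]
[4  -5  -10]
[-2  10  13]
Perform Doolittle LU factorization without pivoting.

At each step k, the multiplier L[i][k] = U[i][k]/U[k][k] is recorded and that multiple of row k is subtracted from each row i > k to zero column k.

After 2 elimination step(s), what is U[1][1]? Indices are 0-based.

U[1][1] = -3

Step 1: pivot at (0,0) is -2.
  row1 ← row1 − (-2)·row0  ⇒  L[1][0]=-2, U row1=(0, -3, -4)
  row2 ← row2 − (1)·row0  ⇒  L[2][0]=1, U row2=(0, 9, 10)
Step 2: pivot at (1,1) is -3.
  row2 ← row2 − (-3)·row1  ⇒  L[2][1]=-3, U row2=(0, 0, -2)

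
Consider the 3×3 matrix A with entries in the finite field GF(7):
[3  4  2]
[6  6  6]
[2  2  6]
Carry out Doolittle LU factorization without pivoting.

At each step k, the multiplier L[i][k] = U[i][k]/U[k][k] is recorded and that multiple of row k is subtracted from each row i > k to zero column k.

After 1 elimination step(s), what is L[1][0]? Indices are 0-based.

Step 1: pivot at (0,0) is 3.
  row1 ← row1 − (2)·row0  ⇒  L[1][0]=2, U row1=(0, 5, 2)
  row2 ← row2 − (3)·row0  ⇒  L[2][0]=3, U row2=(0, 4, 0)

L[1][0] = 2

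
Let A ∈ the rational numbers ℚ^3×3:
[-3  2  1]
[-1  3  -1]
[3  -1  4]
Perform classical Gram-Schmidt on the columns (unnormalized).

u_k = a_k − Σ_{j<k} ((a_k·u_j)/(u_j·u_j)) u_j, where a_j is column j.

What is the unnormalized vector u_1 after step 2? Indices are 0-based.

Step 1: u_0 = a_0 = (-3, -1, 3).
Step 2: u_1 = a_1 − (-12/19)·u_0 = (2/19, 45/19, 17/19).

u_1 = (2/19, 45/19, 17/19)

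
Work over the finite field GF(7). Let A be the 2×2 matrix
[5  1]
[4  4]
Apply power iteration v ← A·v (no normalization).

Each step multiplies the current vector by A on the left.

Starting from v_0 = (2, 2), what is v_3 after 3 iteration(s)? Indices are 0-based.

v_0 = (2, 2).
v_1 = A·v_0 = (5, 2).
v_2 = A·v_1 = (6, 0).
v_3 = A·v_2 = (2, 3).

v_3 = (2, 3)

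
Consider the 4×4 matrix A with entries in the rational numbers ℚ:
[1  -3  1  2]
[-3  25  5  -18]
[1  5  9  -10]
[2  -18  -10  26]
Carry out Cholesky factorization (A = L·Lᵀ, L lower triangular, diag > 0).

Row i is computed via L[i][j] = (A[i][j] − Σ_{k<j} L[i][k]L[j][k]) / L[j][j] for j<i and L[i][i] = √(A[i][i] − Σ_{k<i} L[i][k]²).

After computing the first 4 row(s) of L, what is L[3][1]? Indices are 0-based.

L[3][1] = -3

Step 1: L[0][0] = √(1) = 1.
  L[1][0] = (-3) / L[0][0] = -3.
Step 2: L[1][1] = √(16) = 4.
  L[2][0] = (1) / L[0][0] = 1.
  L[2][1] = (8) / L[1][1] = 2.
Step 3: L[2][2] = √(4) = 2.
  L[3][0] = (2) / L[0][0] = 2.
  L[3][1] = (-12) / L[1][1] = -3.
  L[3][2] = (-6) / L[2][2] = -3.
Step 4: L[3][3] = √(4) = 2.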